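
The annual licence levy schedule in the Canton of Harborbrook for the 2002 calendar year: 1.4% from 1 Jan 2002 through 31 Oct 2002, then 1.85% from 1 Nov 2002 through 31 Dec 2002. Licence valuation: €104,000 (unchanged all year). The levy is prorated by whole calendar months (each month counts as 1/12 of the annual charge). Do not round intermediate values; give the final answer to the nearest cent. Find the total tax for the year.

1 Jan – 31 Oct 2002: 10 months at 1.4% → €104,000 × 1.4% × 10/12 = €1,213.3333
1 Nov – 31 Dec 2002: 2 months at 1.85% → €104,000 × 1.85% × 2/12 = €320.6667
Total = €1,534.0000

€1,534.00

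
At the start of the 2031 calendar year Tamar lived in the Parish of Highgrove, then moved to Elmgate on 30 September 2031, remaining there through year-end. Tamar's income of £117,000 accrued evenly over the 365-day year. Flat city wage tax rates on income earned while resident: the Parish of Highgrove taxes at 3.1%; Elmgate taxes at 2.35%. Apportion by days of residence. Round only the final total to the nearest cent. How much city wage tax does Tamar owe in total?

The Parish of Highgrove, 1 January – 29 September 2031: 272 days → £117,000 × 3.1% × 272/365 = £2,702.8603
Elmgate, 30 September – 31 December 2031: 93 days → £117,000 × 2.35% × 93/365 = £700.5575
Total = £3,403.4178

£3,403.42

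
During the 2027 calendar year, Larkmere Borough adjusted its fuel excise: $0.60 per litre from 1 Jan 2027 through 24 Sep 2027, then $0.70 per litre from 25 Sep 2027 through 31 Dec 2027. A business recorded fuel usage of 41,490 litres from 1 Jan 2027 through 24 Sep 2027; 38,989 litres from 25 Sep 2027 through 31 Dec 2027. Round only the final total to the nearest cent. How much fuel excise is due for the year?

1 Jan – 24 Sep 2027: 41,490 litres at $0.60/litre → $24,894.00
25 Sep – 31 Dec 2027: 38,989 litres at $0.70/litre → $27,292.30

$52,186.30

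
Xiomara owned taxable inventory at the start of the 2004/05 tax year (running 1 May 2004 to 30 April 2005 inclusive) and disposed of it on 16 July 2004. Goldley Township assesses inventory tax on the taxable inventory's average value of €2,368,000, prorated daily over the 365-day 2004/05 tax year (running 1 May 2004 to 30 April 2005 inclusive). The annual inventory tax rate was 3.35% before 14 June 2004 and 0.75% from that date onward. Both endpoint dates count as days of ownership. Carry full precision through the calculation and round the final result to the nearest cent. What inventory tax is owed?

1 May – 13 June 2004: 44 days at 3.35% → €2,368,000 × 3.35% × 44/365 = €9,562.8274
14 June – 16 July 2004: 33 days at 0.75% → €2,368,000 × 0.75% × 33/365 = €1,605.6986
Total = €11,168.5260

€11,168.53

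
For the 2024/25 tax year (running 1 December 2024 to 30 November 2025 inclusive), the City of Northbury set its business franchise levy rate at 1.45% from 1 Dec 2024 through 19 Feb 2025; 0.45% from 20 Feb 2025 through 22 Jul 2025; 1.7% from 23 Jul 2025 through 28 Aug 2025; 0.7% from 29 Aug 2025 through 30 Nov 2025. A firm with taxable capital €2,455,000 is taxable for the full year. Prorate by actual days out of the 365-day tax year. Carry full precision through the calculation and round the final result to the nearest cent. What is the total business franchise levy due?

1 Dec 2024 – 19 Feb 2025: 81 days at 1.45% → €2,455,000 × 1.45% × 81/365 = €7,899.7192
20 Feb – 22 Jul 2025: 153 days at 0.45% → €2,455,000 × 0.45% × 153/365 = €4,630.8699
23 Jul – 28 Aug 2025: 37 days at 1.7% → €2,455,000 × 1.7% × 37/365 = €4,230.6712
29 Aug – 30 Nov 2025: 94 days at 0.7% → €2,455,000 × 0.7% × 94/365 = €4,425.7260
Total = €21,186.9863

€21,186.99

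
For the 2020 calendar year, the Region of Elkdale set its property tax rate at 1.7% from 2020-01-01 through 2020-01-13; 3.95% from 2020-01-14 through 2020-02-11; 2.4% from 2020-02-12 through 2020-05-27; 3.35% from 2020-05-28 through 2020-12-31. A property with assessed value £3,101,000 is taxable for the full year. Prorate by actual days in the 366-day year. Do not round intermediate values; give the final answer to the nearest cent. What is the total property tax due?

£95,008.37

2020-01-01 to 2020-01-13: 13 days at 1.7% → £3,101,000 × 1.7% × 13/366 = £1,872.4617
2020-01-14 to 2020-02-11: 29 days at 3.95% → £3,101,000 × 3.95% × 29/366 = £9,705.4522
2020-02-12 to 2020-05-27: 106 days at 2.4% → £3,101,000 × 2.4% × 106/366 = £21,554.4918
2020-05-28 to 2020-12-31: 218 days at 3.35% → £3,101,000 × 3.35% × 218/366 = £61,875.9645
Total = £95,008.3702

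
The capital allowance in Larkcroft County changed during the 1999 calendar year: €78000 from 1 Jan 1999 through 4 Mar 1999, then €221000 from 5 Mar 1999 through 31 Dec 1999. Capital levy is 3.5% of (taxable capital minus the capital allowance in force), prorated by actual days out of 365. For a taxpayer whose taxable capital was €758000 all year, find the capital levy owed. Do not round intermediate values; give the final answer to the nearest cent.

€19658.88

1 Jan – 4 Mar 1999: 63 days, exemption €78000 → (€758000 − €78000) × 3.5% × 63/365 = €4107.9452
5 Mar – 31 Dec 1999: 302 days, exemption €221000 → (€758000 − €221000) × 3.5% × 302/365 = €15550.9315
Total = €19658.8767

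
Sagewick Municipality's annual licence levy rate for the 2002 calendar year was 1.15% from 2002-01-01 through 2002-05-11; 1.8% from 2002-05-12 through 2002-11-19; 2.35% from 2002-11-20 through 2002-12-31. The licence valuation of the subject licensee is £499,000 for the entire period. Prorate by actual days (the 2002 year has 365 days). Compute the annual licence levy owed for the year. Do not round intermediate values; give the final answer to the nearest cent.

2002-01-01 to 2002-05-11: 131 days at 1.15% → £499,000 × 1.15% × 131/365 = £2,059.5712
2002-05-12 to 2002-11-19: 192 days at 1.8% → £499,000 × 1.8% × 192/365 = £4,724.7781
2002-11-20 to 2002-12-31: 42 days at 2.35% → £499,000 × 2.35% × 42/365 = £1,349.3507
Total = £8,133.7000

£8,133.70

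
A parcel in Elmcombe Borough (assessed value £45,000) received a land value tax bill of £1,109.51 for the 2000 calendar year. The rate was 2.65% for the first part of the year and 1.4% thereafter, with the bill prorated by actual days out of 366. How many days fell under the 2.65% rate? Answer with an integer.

312 days

Let d = days at the first rate; then 366 − d days at the second rate.
£45,000 × [2.65%·d + 1.4%·(366−d)] / 366 = £1,109.51
Solving gives d = 312, so the new rate took effect on 8 November 2000.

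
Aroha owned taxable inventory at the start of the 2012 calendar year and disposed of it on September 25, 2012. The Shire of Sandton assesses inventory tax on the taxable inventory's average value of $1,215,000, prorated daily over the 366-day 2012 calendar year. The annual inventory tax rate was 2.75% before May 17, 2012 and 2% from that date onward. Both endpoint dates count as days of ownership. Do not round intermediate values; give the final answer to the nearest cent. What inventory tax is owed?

$21,270.80

January 1 – May 16, 2012: 137 days at 2.75% → $1,215,000 × 2.75% × 137/366 = $12,506.8648
May 17 – September 25, 2012: 132 days at 2% → $1,215,000 × 2% × 132/366 = $8,763.9344
Total = $21,270.7992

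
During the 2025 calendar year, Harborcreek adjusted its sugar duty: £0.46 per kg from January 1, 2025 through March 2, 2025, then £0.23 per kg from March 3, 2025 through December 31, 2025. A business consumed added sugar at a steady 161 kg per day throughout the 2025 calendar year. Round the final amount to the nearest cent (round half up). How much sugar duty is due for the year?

January 1 – March 2, 2025: 61 days × 161 kg/day = 9,821 kg at £0.46/kg → £4,517.66
March 3 – December 31, 2025: 304 days × 161 kg/day = 48,944 kg at £0.23/kg → £11,257.12

£15,774.78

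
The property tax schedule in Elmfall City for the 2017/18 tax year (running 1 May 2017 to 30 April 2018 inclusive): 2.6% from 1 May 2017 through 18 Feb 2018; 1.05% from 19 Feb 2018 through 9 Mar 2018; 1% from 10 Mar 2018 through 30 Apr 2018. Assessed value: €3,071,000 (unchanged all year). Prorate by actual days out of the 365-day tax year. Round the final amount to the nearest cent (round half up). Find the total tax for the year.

1 May 2017 – 18 Feb 2018: 294 days at 2.6% → €3,071,000 × 2.6% × 294/365 = €64,314.3123
19 Feb – 9 Mar 2018: 19 days at 1.05% → €3,071,000 × 1.05% × 19/365 = €1,678.5329
10 Mar – 30 Apr 2018: 52 days at 1% → €3,071,000 × 1% × 52/365 = €4,375.1233
Total = €70,367.9685

€70,367.97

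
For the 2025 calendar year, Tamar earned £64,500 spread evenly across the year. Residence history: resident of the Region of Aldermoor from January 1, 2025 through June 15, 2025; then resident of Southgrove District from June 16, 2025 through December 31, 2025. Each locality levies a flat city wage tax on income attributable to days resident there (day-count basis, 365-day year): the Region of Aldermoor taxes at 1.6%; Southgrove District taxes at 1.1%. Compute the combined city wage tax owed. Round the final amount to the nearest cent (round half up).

The Region of Aldermoor, January 1 – June 15, 2025: 166 days → £64,500 × 1.6% × 166/365 = £469.3479
Southgrove District, June 16 – December 31, 2025: 199 days → £64,500 × 1.1% × 199/365 = £386.8233
Total = £856.1712

£856.17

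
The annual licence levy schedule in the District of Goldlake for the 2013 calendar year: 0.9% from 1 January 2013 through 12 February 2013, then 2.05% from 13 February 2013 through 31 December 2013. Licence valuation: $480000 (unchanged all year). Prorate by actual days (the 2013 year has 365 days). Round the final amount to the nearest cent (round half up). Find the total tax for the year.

$9189.70

1 January – 12 February 2013: 43 days at 0.9% → $480000 × 0.9% × 43/365 = $508.9315
13 February – 31 December 2013: 322 days at 2.05% → $480000 × 2.05% × 322/365 = $8680.7671
Total = $9189.6986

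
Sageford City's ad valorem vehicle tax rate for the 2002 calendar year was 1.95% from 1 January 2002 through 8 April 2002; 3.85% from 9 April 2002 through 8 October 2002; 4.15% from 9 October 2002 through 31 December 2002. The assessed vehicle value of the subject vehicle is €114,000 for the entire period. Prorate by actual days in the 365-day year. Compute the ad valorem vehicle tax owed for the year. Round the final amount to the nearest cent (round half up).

€3,886.15

1 January – 8 April 2002: 98 days at 1.95% → €114,000 × 1.95% × 98/365 = €596.8603
9 April – 8 October 2002: 183 days at 3.85% → €114,000 × 3.85% × 183/365 = €2,200.5123
9 October – 31 December 2002: 84 days at 4.15% → €114,000 × 4.15% × 84/365 = €1,088.7781
Total = €3,886.1507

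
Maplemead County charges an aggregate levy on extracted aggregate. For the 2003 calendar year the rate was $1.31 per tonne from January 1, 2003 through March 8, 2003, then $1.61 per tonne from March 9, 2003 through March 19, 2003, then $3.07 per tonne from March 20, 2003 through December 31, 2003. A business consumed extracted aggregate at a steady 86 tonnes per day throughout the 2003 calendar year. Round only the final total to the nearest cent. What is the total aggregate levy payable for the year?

January 1 – March 8, 2003: 67 days × 86 tonnes/day = 5,762 tonnes at $1.31/tonne → $7,548.22
March 9 – March 19, 2003: 11 days × 86 tonnes/day = 946 tonnes at $1.61/tonne → $1,523.06
March 20 – December 31, 2003: 287 days × 86 tonnes/day = 24,682 tonnes at $3.07/tonne → $75,773.74

$84,845.02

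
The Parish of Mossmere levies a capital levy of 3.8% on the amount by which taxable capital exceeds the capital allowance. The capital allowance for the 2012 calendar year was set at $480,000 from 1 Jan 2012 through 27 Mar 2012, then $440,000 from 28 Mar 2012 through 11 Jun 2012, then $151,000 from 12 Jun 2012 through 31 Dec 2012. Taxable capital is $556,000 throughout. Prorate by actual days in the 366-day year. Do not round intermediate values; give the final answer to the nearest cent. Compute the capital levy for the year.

1 Jan – 27 Mar 2012: 87 days, exemption $480,000 → ($556,000 − $480,000) × 3.8% × 87/366 = $686.4918
28 Mar – 11 Jun 2012: 76 days, exemption $440,000 → ($556,000 − $440,000) × 3.8% × 76/366 = $915.3224
12 Jun – 31 Dec 2012: 203 days, exemption $151,000 → ($556,000 − $151,000) × 3.8% × 203/366 = $8,535.9836
Total = $10,137.7978

$10,137.80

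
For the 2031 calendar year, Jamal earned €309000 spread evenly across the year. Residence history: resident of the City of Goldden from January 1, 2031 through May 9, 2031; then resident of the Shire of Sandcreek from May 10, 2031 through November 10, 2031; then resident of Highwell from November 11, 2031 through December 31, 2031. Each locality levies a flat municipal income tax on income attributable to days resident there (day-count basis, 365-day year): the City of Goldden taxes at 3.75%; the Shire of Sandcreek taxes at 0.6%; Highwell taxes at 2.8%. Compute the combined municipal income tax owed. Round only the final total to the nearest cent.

€6243.92

The City of Goldden, January 1 – May 9, 2031: 129 days → €309000 × 3.75% × 129/365 = €4095.3082
The Shire of Sandcreek, May 10 – November 10, 2031: 185 days → €309000 × 0.6% × 185/365 = €939.6986
Highwell, November 11 – December 31, 2031: 51 days → €309000 × 2.8% × 51/365 = €1208.9096
Total = €6243.9164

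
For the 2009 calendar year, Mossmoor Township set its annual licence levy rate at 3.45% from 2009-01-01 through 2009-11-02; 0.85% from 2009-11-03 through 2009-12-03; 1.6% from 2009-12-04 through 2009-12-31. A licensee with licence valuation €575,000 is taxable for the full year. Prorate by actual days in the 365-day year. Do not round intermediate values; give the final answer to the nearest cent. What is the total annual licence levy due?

2009-01-01 to 2009-11-02: 306 days at 3.45% → €575,000 × 3.45% × 306/365 = €16,630.8904
2009-11-03 to 2009-12-03: 31 days at 0.85% → €575,000 × 0.85% × 31/365 = €415.1027
2009-12-04 to 2009-12-31: 28 days at 1.6% → €575,000 × 1.6% × 28/365 = €705.7534
Total = €17,751.7466

€17,751.75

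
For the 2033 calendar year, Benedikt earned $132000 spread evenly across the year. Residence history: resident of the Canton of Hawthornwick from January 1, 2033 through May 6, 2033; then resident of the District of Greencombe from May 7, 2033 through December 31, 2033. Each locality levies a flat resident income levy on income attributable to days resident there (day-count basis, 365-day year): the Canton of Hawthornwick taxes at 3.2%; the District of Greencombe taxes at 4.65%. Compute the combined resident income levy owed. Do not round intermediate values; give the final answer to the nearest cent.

The Canton of Hawthornwick, January 1 – May 6, 2033: 126 days → $132000 × 3.2% × 126/365 = $1458.1479
The District of Greencombe, May 7 – December 31, 2033: 239 days → $132000 × 4.65% × 239/365 = $4019.1288
Total = $5477.2767

$5477.28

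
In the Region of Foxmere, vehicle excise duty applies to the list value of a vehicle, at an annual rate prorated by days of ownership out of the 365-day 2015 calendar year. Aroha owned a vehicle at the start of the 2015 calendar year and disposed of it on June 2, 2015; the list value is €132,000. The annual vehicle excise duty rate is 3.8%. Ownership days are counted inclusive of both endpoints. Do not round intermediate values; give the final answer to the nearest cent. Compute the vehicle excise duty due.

€2,102.60

Days held (January 1 – June 2, 2015): 153 out of 365
Tax = €132,000 × 3.8% × 153/365 = €2,102.5973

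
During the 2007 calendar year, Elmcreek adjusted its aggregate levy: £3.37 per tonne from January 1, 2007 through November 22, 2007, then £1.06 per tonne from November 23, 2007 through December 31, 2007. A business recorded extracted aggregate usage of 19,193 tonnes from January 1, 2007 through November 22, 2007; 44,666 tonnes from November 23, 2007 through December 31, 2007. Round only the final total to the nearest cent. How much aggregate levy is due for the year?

January 1 – November 22, 2007: 19,193 tonnes at £3.37/tonne → £64680.41
November 23 – December 31, 2007: 44,666 tonnes at £1.06/tonne → £47345.96

£112026.37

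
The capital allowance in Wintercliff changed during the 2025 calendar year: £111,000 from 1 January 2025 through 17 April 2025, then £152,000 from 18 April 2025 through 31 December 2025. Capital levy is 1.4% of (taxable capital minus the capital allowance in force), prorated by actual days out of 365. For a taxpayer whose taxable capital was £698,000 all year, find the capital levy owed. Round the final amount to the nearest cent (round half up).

1 January – 17 April 2025: 107 days, exemption £111,000 → (£698,000 − £111,000) × 1.4% × 107/365 = £2,409.1123
18 April – 31 December 2025: 258 days, exemption £152,000 → (£698,000 − £152,000) × 1.4% × 258/365 = £5,403.1562
Total = £7,812.2685

£7,812.27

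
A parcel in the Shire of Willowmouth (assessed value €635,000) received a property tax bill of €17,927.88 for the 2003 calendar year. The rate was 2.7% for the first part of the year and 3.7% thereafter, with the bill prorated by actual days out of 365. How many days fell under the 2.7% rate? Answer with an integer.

Let d = days at the first rate; then 365 − d days at the second rate.
€635,000 × [2.7%·d + 3.7%·(365−d)] / 365 = €17,927.88
Solving gives d = 320, so the new rate took effect on November 17, 2003.

320 days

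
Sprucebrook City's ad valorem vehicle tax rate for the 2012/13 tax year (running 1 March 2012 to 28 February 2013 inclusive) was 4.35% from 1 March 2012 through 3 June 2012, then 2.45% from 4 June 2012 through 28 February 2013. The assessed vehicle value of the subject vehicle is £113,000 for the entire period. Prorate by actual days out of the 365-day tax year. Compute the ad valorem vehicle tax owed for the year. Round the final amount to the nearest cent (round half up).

£3,327.31

1 March – 3 June 2012: 95 days at 4.35% → £113,000 × 4.35% × 95/365 = £1,279.3767
4 June 2012 – 28 February 2013: 270 days at 2.45% → £113,000 × 2.45% × 270/365 = £2,047.9315
Total = £3,327.3082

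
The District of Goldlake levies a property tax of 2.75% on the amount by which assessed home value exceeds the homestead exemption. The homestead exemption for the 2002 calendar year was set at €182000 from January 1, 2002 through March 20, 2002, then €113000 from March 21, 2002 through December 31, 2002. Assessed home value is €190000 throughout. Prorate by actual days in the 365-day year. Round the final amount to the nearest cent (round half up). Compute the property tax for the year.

€1706.81

January 1 – March 20, 2002: 79 days, exemption €182000 → (€190000 − €182000) × 2.75% × 79/365 = €47.6164
March 21 – December 31, 2002: 286 days, exemption €113000 → (€190000 − €113000) × 2.75% × 286/365 = €1659.1918
Total = €1706.8082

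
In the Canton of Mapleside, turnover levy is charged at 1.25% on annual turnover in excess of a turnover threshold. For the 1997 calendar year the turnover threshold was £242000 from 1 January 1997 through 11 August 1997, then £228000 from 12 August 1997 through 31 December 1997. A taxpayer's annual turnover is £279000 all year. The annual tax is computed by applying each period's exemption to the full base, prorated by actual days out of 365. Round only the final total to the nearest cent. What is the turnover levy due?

£530.58

1 January – 11 August 1997: 223 days, exemption £242000 → (£279000 − £242000) × 1.25% × 223/365 = £282.5685
12 August – 31 December 1997: 142 days, exemption £228000 → (£279000 − £228000) × 1.25% × 142/365 = £248.0137
Total = £530.5822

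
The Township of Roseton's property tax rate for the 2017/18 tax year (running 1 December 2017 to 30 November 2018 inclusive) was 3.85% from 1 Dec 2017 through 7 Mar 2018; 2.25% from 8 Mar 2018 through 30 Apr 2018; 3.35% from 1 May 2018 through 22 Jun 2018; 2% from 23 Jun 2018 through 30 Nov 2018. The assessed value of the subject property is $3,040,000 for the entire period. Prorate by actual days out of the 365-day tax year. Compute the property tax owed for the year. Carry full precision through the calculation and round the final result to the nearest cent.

1 Dec 2017 – 7 Mar 2018: 97 days at 3.85% → $3,040,000 × 3.85% × 97/365 = $31,103.7808
8 Mar – 30 Apr 2018: 54 days at 2.25% → $3,040,000 × 2.25% × 54/365 = $10,119.4521
1 May – 22 Jun 2018: 53 days at 3.35% → $3,040,000 × 3.35% × 53/365 = $14,787.7260
23 Jun – 30 Nov 2018: 161 days at 2% → $3,040,000 × 2% × 161/365 = $26,818.6301
Total = $82,829.5890

$82,829.59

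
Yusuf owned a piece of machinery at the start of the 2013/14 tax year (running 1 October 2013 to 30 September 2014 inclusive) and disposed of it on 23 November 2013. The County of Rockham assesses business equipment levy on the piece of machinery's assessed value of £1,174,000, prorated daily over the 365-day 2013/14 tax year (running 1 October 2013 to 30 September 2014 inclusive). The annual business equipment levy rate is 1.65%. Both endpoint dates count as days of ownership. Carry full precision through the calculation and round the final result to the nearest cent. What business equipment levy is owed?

Days held (1 October – 23 November 2013): 54 out of 365
Tax = £1,174,000 × 1.65% × 54/365 = £2,865.8466

£2,865.85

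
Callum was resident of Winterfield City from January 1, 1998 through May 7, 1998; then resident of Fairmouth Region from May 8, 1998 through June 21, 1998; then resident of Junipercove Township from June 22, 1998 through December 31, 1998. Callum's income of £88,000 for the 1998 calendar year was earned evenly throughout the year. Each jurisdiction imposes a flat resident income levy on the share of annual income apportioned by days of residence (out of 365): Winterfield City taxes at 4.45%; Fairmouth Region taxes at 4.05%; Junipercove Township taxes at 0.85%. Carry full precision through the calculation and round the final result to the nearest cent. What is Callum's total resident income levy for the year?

£2,197.47

Winterfield City, January 1 – May 7, 1998: 127 days → £88,000 × 4.45% × 127/365 = £1,362.5534
Fairmouth Region, May 8 – June 21, 1998: 45 days → £88,000 × 4.05% × 45/365 = £439.3973
Junipercove Township, June 22 – December 31, 1998: 193 days → £88,000 × 0.85% × 193/365 = £395.5178
Total = £2,197.4685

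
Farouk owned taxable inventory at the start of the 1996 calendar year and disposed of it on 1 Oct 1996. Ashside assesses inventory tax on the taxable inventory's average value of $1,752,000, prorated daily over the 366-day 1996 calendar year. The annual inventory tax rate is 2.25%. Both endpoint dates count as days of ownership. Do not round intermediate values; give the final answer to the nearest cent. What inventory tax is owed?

Days held (1 Jan – 1 Oct 1996): 275 out of 366
Tax = $1,752,000 × 2.25% × 275/366 = $29,618.8525

$29,618.85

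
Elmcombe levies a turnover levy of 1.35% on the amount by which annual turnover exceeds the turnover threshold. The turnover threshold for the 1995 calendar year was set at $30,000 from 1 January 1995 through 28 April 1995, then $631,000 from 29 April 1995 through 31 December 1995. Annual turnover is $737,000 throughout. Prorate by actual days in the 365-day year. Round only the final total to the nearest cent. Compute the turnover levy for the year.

$4,053.99

1 January – 28 April 1995: 118 days, exemption $30,000 → ($737,000 − $30,000) × 1.35% × 118/365 = $3,085.6192
29 April – 31 December 1995: 247 days, exemption $631,000 → ($737,000 − $631,000) × 1.35% × 247/365 = $968.3753
Total = $4,053.9945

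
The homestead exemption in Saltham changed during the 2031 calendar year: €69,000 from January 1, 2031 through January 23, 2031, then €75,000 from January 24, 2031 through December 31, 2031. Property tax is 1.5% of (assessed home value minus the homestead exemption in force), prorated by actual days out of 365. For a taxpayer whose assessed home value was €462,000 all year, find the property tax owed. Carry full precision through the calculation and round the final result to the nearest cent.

€5,810.67

January 1 – January 23, 2031: 23 days, exemption €69,000 → (€462,000 − €69,000) × 1.5% × 23/365 = €371.4658
January 24 – December 31, 2031: 342 days, exemption €75,000 → (€462,000 − €75,000) × 1.5% × 342/365 = €5,439.2055
Total = €5,810.6712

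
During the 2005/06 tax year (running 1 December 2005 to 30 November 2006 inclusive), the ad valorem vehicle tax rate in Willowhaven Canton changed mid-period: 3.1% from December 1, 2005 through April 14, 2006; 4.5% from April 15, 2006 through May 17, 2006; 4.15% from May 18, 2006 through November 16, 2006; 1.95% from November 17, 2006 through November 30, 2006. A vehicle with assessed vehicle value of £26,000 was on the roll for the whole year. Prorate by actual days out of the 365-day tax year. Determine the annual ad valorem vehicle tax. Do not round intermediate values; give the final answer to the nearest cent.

£964.32

December 1, 2005 – April 14, 2006: 135 days at 3.1% → £26,000 × 3.1% × 135/365 = £298.1096
April 15 – May 17, 2006: 33 days at 4.5% → £26,000 × 4.5% × 33/365 = £105.7808
May 18 – November 16, 2006: 183 days at 4.15% → £26,000 × 4.15% × 183/365 = £540.9781
November 17 – November 30, 2006: 14 days at 1.95% → £26,000 × 1.95% × 14/365 = £19.4466
Total = £964.3151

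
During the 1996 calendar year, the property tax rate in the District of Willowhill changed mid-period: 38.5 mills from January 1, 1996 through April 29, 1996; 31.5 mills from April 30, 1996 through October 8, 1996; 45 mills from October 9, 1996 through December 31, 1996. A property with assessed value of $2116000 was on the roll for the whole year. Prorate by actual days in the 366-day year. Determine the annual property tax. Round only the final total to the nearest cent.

January 1 – April 29, 1996: 120 days at 38.5 mills → $2116000 × 3.85% × 120/366 = $26710.1639
April 30 – October 8, 1996: 162 days at 31.5 mills → $2116000 × 3.15% × 162/366 = $29502.5902
October 9 – December 31, 1996: 84 days at 45 mills → $2116000 × 4.5% × 84/366 = $21853.7705
Total = $78066.5246

$78066.52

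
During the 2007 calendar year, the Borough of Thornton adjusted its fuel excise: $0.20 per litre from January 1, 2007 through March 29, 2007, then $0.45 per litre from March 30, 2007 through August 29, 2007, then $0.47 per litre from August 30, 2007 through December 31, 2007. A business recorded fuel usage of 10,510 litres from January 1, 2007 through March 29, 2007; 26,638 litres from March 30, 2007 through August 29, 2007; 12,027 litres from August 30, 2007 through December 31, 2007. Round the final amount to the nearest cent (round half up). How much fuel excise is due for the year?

$19,741.79

January 1 – March 29, 2007: 10,510 litres at $0.20/litre → $2,102.00
March 30 – August 29, 2007: 26,638 litres at $0.45/litre → $11,987.10
August 30 – December 31, 2007: 12,027 litres at $0.47/litre → $5,652.69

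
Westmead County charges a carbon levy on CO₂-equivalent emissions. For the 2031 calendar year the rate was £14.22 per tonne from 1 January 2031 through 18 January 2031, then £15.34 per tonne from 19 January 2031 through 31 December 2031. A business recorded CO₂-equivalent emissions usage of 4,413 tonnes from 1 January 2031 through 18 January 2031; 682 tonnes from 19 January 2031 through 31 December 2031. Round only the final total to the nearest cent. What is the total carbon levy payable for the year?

1 January – 18 January 2031: 4,413 tonnes at £14.22/tonne → £62,752.86
19 January – 31 December 2031: 682 tonnes at £15.34/tonne → £10,461.88

£73,214.74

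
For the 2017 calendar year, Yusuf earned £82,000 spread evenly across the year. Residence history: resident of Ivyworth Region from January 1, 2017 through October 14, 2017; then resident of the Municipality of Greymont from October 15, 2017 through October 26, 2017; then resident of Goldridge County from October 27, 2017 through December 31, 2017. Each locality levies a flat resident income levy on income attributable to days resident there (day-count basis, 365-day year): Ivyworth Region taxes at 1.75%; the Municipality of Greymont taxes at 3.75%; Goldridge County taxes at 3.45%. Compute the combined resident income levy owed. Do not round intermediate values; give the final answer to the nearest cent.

£1,740.98

Ivyworth Region, January 1 – October 14, 2017: 287 days → £82,000 × 1.75% × 287/365 = £1,128.3425
The Municipality of Greymont, October 15 – October 26, 2017: 12 days → £82,000 × 3.75% × 12/365 = £101.0959
Goldridge County, October 27 – December 31, 2017: 66 days → £82,000 × 3.45% × 66/365 = £511.5452
Total = £1,740.9836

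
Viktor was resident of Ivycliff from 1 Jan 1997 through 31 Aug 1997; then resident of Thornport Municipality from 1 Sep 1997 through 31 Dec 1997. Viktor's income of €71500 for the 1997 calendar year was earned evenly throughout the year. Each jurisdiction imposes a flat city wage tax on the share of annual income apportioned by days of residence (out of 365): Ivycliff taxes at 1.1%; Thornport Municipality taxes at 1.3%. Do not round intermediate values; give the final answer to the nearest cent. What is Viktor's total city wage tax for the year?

€834.30

Ivycliff, 1 Jan – 31 Aug 1997: 243 days → €71500 × 1.1% × 243/365 = €523.6151
Thornport Municipality, 1 Sep – 31 Dec 1997: 122 days → €71500 × 1.3% × 122/365 = €310.6822
Total = €834.2973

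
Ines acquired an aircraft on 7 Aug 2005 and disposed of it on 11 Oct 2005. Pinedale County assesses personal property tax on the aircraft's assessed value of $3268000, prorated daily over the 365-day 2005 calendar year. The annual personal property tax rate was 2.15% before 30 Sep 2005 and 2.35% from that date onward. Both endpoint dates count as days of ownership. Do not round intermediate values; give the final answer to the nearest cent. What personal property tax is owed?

7 Aug – 29 Sep 2005: 54 days at 2.15% → $3268000 × 2.15% × 54/365 = $10394.9260
30 Sep – 11 Oct 2005: 12 days at 2.35% → $3268000 × 2.35% × 12/365 = $2524.8658
Total = $12919.7918

$12919.79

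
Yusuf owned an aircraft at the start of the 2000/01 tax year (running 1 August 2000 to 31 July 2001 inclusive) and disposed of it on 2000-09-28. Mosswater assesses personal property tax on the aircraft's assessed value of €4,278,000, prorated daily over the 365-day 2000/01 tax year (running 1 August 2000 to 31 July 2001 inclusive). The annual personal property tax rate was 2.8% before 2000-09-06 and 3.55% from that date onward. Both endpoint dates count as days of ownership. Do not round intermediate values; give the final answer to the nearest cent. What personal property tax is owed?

2000-08-01 to 2000-09-05: 36 days at 2.8% → €4,278,000 × 2.8% × 36/365 = €11,814.3123
2000-09-06 to 2000-09-28: 23 days at 3.55% → €4,278,000 × 3.55% × 23/365 = €9,569.8274
Total = €21,384.1397

€21,384.14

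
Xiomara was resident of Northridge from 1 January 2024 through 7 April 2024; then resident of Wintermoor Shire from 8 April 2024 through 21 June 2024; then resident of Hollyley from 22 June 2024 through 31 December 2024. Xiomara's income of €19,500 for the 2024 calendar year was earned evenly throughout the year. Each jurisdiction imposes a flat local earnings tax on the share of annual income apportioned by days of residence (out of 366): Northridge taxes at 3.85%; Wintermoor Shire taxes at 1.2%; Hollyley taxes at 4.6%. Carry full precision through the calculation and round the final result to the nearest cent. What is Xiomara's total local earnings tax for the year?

Northridge, 1 January – 7 April 2024: 98 days → €19,500 × 3.85% × 98/366 = €201.0205
Wintermoor Shire, 8 April – 21 June 2024: 75 days → €19,500 × 1.2% × 75/366 = €47.9508
Hollyley, 22 June – 31 December 2024: 193 days → €19,500 × 4.6% × 193/366 = €473.0082
Total = €721.9795

€721.98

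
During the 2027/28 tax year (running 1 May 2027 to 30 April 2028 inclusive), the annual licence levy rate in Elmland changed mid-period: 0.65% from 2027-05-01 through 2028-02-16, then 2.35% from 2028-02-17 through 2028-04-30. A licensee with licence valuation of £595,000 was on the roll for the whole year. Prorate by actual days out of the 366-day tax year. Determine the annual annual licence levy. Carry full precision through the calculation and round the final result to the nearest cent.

£5,912.61

2027-05-01 to 2028-02-16: 292 days at 0.65% → £595,000 × 0.65% × 292/366 = £3,085.5464
2028-02-17 to 2028-04-30: 74 days at 2.35% → £595,000 × 2.35% × 74/366 = £2,827.0628
Total = £5,912.6093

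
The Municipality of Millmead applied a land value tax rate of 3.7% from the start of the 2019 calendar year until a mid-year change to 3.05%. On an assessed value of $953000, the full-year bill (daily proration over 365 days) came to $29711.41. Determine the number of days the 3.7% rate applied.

Let d = days at the first rate; then 365 − d days at the second rate.
$953000 × [3.7%·d + 3.05%·(365−d)] / 365 = $29711.41
Solving gives d = 38, so the new rate took effect on 8 February 2019.

38 days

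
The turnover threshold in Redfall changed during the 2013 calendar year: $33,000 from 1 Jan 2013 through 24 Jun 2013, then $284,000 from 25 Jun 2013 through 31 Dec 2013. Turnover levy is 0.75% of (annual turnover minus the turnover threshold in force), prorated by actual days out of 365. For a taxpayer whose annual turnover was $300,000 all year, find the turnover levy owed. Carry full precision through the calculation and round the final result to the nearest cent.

$1,022.57

1 Jan – 24 Jun 2013: 175 days, exemption $33,000 → ($300,000 − $33,000) × 0.75% × 175/365 = $960.1027
25 Jun – 31 Dec 2013: 190 days, exemption $284,000 → ($300,000 − $284,000) × 0.75% × 190/365 = $62.4658
Total = $1,022.5685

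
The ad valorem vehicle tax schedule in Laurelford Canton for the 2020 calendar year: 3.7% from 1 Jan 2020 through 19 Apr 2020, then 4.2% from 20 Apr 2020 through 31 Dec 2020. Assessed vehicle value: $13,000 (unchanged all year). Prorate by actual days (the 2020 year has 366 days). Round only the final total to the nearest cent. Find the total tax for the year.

$526.46

1 Jan – 19 Apr 2020: 110 days at 3.7% → $13,000 × 3.7% × 110/366 = $144.5628
20 Apr – 31 Dec 2020: 256 days at 4.2% → $13,000 × 4.2% × 256/366 = $381.9016
Total = $526.4645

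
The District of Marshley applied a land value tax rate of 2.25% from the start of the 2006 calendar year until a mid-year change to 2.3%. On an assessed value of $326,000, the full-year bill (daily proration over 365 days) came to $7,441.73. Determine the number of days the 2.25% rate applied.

126 days

Let d = days at the first rate; then 365 − d days at the second rate.
$326,000 × [2.25%·d + 2.3%·(365−d)] / 365 = $7,441.73
Solving gives d = 126, so the new rate took effect on 7 May 2006.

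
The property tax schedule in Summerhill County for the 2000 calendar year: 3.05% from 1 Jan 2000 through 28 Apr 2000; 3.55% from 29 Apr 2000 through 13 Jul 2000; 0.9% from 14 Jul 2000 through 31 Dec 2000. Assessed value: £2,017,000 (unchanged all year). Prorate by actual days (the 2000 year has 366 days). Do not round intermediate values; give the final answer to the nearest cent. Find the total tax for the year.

1 Jan – 28 Apr 2000: 119 days at 3.05% → £2,017,000 × 3.05% × 119/366 = £20,001.9167
29 Apr – 13 Jul 2000: 76 days at 3.55% → £2,017,000 × 3.55% × 76/366 = £14,868.4863
14 Jul – 31 Dec 2000: 171 days at 0.9% → £2,017,000 × 0.9% × 171/366 = £8,481.3197
Total = £43,351.7227

£43,351.72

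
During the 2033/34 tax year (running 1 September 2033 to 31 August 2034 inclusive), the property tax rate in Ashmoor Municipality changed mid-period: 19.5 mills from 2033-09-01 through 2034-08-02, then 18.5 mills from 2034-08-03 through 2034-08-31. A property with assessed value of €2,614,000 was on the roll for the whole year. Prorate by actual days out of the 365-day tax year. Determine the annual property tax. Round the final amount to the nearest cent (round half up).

€50,765.31

2033-09-01 to 2034-08-02: 336 days at 19.5 mills → €2,614,000 × 1.95% × 336/365 = €46,923.0904
2034-08-03 to 2034-08-31: 29 days at 18.5 mills → €2,614,000 × 1.85% × 29/365 = €3,842.2219
Total = €50,765.3123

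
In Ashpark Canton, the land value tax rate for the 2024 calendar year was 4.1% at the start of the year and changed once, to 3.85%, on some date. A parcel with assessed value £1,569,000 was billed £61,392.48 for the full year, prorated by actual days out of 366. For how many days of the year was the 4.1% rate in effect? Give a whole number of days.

Let d = days at the first rate; then 366 − d days at the second rate.
£1,569,000 × [4.1%·d + 3.85%·(366−d)] / 366 = £61,392.48
Solving gives d = 92, so the new rate took effect on 2 April 2024.

92 days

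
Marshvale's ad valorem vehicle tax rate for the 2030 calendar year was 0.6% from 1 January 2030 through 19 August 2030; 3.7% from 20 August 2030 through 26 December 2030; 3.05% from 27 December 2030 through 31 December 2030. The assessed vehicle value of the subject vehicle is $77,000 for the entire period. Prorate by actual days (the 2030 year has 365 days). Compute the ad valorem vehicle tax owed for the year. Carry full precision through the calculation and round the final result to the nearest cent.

$1,331.47

1 January – 19 August 2030: 231 days at 0.6% → $77,000 × 0.6% × 231/365 = $292.3890
20 August – 26 December 2030: 129 days at 3.7% → $77,000 × 3.7% × 129/365 = $1,006.9068
27 December – 31 December 2030: 5 days at 3.05% → $77,000 × 3.05% × 5/365 = $32.1712
Total = $1,331.4671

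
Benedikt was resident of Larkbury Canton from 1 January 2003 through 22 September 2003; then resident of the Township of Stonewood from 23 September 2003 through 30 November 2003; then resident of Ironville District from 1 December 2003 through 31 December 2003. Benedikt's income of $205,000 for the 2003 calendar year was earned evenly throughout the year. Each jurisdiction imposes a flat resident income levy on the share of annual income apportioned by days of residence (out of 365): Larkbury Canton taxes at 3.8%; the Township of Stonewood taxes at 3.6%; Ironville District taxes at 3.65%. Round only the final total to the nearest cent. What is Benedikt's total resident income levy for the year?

$7,686.38

Larkbury Canton, 1 January – 22 September 2003: 265 days → $205,000 × 3.8% × 265/365 = $5,655.7534
The Township of Stonewood, 23 September – 30 November 2003: 69 days → $205,000 × 3.6% × 69/365 = $1,395.1233
Ironville District, 1 December – 31 December 2003: 31 days → $205,000 × 3.65% × 31/365 = $635.5000
Total = $7,686.3767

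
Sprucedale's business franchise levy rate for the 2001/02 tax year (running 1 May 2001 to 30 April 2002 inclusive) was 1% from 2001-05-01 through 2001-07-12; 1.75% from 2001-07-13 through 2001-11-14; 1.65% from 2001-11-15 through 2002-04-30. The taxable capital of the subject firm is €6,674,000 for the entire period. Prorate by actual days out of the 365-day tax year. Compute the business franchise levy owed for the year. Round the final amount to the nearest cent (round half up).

€103,730.42

2001-05-01 to 2001-07-12: 73 days at 1% → €6,674,000 × 1% × 73/365 = €13,348.0000
2001-07-13 to 2001-11-14: 125 days at 1.75% → €6,674,000 × 1.75% × 125/365 = €39,998.2877
2001-11-15 to 2002-04-30: 167 days at 1.65% → €6,674,000 × 1.65% × 167/365 = €50,384.1288
Total = €103,730.4164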